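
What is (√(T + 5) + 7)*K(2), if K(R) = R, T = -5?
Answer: 14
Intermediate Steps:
(√(T + 5) + 7)*K(2) = (√(-5 + 5) + 7)*2 = (√0 + 7)*2 = (0 + 7)*2 = 7*2 = 14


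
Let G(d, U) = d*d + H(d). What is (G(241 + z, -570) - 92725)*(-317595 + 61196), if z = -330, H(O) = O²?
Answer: 19712724317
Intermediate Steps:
G(d, U) = 2*d² (G(d, U) = d*d + d² = d² + d² = 2*d²)
(G(241 + z, -570) - 92725)*(-317595 + 61196) = (2*(241 - 330)² - 92725)*(-317595 + 61196) = (2*(-89)² - 92725)*(-256399) = (2*7921 - 92725)*(-256399) = (15842 - 92725)*(-256399) = -76883*(-256399) = 19712724317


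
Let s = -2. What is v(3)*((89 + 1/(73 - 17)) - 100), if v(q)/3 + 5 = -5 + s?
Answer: 5535/14 ≈ 395.36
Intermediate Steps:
v(q) = -36 (v(q) = -15 + 3*(-5 - 2) = -15 + 3*(-7) = -15 - 21 = -36)
v(3)*((89 + 1/(73 - 17)) - 100) = -36*((89 + 1/(73 - 17)) - 100) = -36*((89 + 1/56) - 100) = -36*(4985/56 - 100) = -36*(-615/56) = 5535/14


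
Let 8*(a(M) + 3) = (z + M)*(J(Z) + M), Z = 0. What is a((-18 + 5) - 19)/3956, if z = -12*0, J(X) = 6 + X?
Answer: 101/3956 ≈ 0.025531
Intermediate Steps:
z = 0
a(M) = -3 + M*(6 + M)/8 (a(M) = -3 + ((0 + M)*((6 + 0) + M))/8 = -3 + (M*(6 + M))/8 = -3 + M*(6 + M)/8)
a((-18 + 5) - 19)/3956 = (-3 + ((-18 + 5) - 19)²/8 + 3*((-18 + 5) - 19)/4)/3956 = (-3 + (-13 - 19)²/8 + 3*(-13 - 19)/4)*(1/3956) = (-3 + (⅛)*(-32)² + (¾)*(-32))*(1/3956) = (-3 + (⅛)*1024 - 24)*(1/3956) = (-3 + 128 - 24)*(1/3956) = 101*(1/3956) = 101/3956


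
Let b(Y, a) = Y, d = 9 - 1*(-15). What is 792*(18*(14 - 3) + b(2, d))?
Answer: 158400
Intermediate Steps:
d = 24 (d = 9 + 15 = 24)
792*(18*(14 - 3) + b(2, d)) = 792*(18*(14 - 3) + 2) = 792*(18*11 + 2) = 792*(198 + 2) = 792*200 = 158400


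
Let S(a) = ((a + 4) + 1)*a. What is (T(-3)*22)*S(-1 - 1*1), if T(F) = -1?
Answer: 132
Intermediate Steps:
S(a) = a*(5 + a) (S(a) = ((4 + a) + 1)*a = (5 + a)*a = a*(5 + a))
(T(-3)*22)*S(-1 - 1*1) = (-1*22)*((-1 - 1*1)*(5 + (-1 - 1*1))) = -22*(-1 - 1)*(5 + (-1 - 1)) = -(-44)*(5 - 2) = -(-44)*3 = -22*(-6) = 132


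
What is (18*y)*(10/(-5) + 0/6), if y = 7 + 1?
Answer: -288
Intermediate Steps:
y = 8
(18*y)*(10/(-5) + 0/6) = (18*8)*(10/(-5) + 0/6) = 144*(10*(-⅕) + 0*(⅙)) = 144*(-2 + 0) = 144*(-2) = -288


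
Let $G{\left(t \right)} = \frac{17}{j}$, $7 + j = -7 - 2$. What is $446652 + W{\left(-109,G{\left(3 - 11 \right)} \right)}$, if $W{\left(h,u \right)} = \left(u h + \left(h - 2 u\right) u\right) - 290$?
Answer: $\frac{57163695}{128} \approx 4.4659 \cdot 10^{5}$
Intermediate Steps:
$j = -16$ ($j = -7 - 9 = -16$)
$G{\left(t \right)} = - \frac{17}{16}$ ($G{\left(t \right)} = \frac{17}{-16} = 17 \left(- \frac{1}{16}\right) = - \frac{17}{16}$)
$W{\left(h,u \right)} = -290 + h u + u \left(h - 2 u\right)$ ($W{\left(h,u \right)} = \left(h u + u \left(h - 2 u\right)\right) - 290 = -290 + h u + u \left(h - 2 u\right)$)
$446652 + W{\left(-109,G{\left(3 - 11 \right)} \right)} = 446652 - \left(290 - \frac{1853}{8} + \frac{289}{128}\right) = 446652 - \frac{7761}{128} = \frac{57163695}{128}$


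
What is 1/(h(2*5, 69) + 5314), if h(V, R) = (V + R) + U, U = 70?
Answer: 1/5463 ≈ 0.00018305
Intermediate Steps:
h(V, R) = 70 + R + V (h(V, R) = (V + R) + 70 = (R + V) + 70 = 70 + R + V)
1/(h(2*5, 69) + 5314) = 1/((70 + 69 + 2*5) + 5314) = 1/((70 + 69 + 10) + 5314) = 1/(149 + 5314) = 1/5463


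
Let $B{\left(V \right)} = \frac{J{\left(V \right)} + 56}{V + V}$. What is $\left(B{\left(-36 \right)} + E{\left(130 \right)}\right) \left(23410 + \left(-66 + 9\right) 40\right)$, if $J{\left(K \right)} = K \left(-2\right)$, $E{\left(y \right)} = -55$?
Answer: $- \frac{10797430}{9} \approx -1.1997 \cdot 10^{6}$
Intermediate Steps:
$J{\left(K \right)} = - 2 K$
$B{\left(V \right)} = \frac{56 - 2 V}{2 V}$ ($B{\left(V \right)} = \frac{- 2 V + 56}{V + V} = \frac{56 - 2 V}{2 V}$)
$\left(B{\left(-36 \right)} + E{\left(130 \right)}\right) \left(23410 + \left(-66 + 9\right) 40\right) = \left(\frac{28 - -36}{-36} - 55\right) \left(23410 + \left(-66 + 9\right) 40\right) = \left(- \frac{28 + 36}{36} - 55\right) \left(23410 - 2280\right) = \left(\left(- \frac{1}{36}\right) 64 - 55\right) \left(23410 - 2280\right) = \left(- \frac{16}{9} - 55\right) 21130 = \left(- \frac{511}{9}\right) 21130 = - \frac{10797430}{9}$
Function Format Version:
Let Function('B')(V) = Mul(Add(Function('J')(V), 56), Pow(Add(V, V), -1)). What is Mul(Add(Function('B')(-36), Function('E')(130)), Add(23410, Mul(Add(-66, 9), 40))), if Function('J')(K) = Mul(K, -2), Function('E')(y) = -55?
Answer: Rational(-10797430, 9) ≈ -1.1997e+6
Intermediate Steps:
Function('J')(K) = Mul(-2, K)
Function('B')(V) = Mul(Rational(1, 2), Pow(V, -1), Add(56, Mul(-2, V))) (Function('B')(V) = Mul(Add(Mul(-2, V), 56), Pow(Add(V, V), -1)) = Mul(Add(56, Mul(-2, V)), Pow(Mul(2, V), -1)) = Mul(Add(56, Mul(-2, V)), Mul(Rational(1, 2), Pow(V, -1))) = Mul(Rational(1, 2), Pow(V, -1), Add(56, Mul(-2, V))))
Mul(Add(Function('B')(-36), Function('E')(130)), Add(23410, Mul(Add(-66, 9), 40))) = Mul(Add(Mul(Pow(-36, -1), Add(28, Mul(-1, -36))), -55), Add(23410, Mul(Add(-66, 9), 40))) = Mul(Add(Mul(Rational(-1, 36), Add(28, 36)), -55), Add(23410, Mul(-57, 40))) = Mul(Add(Mul(Rational(-1, 36), 64), -55), Add(23410, -2280)) = Mul(Add(Rational(-16, 9), -55), 21130) = Mul(Rational(-511, 9), 21130) = Rational(-10797430, 9)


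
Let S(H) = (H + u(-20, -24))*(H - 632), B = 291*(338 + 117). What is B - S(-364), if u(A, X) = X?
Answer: -254043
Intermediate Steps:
B = 132405 (B = 291*455 = 132405)
S(H) = (-632 + H)*(-24 + H) (S(H) = (H - 24)*(H - 632) = (-24 + H)*(-632 + H) = (-632 + H)*(-24 + H))
B - S(-364) = 132405 - (15168 + (-364)² - 656*(-364)) = 132405 - (15168 + 132496 + 238784) = 132405 - 1*386448 = 132405 - 386448 = -254043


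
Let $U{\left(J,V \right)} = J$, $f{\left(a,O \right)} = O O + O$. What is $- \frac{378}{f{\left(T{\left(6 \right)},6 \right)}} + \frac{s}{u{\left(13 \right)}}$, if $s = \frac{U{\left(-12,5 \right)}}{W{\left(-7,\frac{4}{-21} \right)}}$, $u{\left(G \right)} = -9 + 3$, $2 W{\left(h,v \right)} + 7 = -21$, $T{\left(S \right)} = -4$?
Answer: $- \frac{64}{7} \approx -9.1429$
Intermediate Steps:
$W{\left(h,v \right)} = -14$ ($W{\left(h,v \right)} = - \frac{7}{2} + \frac{1}{2} \left(-21\right) = - \frac{7}{2} - \frac{21}{2} = -14$)
$f{\left(a,O \right)} = O + O^{2}$ ($f{\left(a,O \right)} = O^{2} + O = O + O^{2}$)
$u{\left(G \right)} = -6$
$s = \frac{6}{7}$ ($s = - \frac{12}{-14} = \left(-12\right) \left(- \frac{1}{14}\right) = \frac{6}{7} \approx 0.85714$)
$- \frac{378}{f{\left(T{\left(6 \right)},6 \right)}} + \frac{s}{u{\left(13 \right)}} = - \frac{378}{6 \left(1 + 6\right)} + \frac{6}{7 \left(-6\right)} = - \frac{378}{6 \cdot 7} + \frac{6}{7} \left(- \frac{1}{6}\right) = - \frac{378}{42} - \frac{1}{7} = \left(-378\right) \frac{1}{42} - \frac{1}{7} = -9 - \frac{1}{7} = - \frac{64}{7}$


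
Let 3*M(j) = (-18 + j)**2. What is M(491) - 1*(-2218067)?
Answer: 6877930/3 ≈ 2.2926e+6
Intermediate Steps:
M(j) = (-18 + j)**2/3
M(491) - 1*(-2218067) = (-18 + 491)**2/3 - 1*(-2218067) = (1/3)*473**2 + 2218067 = (1/3)*223729 + 2218067 = 223729/3 + 2218067 = 6877930/3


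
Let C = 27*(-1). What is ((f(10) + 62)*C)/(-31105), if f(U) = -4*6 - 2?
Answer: 972/31105 ≈ 0.031249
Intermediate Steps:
f(U) = -26 (f(U) = -24 - 2 = -26)
C = -27
((f(10) + 62)*C)/(-31105) = ((-26 + 62)*(-27))/(-31105) = (36*(-27))*(-1/31105) = -972*(-1/31105) = 972/31105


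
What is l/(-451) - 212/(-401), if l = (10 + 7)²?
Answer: -20277/180851 ≈ -0.11212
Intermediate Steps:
l = 289 (l = 17² = 289)
l/(-451) - 212/(-401) = 289/(-451) - 212/(-401) = 289*(-1/451) - 212*(-1/401) = -289/451 + 212/401 = -20277/180851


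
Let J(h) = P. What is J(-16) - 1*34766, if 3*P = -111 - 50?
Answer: -104459/3 ≈ -34820.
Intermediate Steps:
P = -161/3 (P = (-111 - 50)/3 = (⅓)*(-161) = -161/3 ≈ -53.667)
J(h) = -161/3
J(-16) - 1*34766 = -161/3 - 1*34766 = -161/3 - 34766 = -104459/3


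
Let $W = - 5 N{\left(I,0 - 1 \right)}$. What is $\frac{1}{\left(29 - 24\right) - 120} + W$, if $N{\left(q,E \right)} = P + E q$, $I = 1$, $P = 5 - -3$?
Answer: $- \frac{4026}{115} \approx -35.009$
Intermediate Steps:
$P = 8$ ($P = 5 + 3 = 8$)
$N{\left(q,E \right)} = 8 + E q$
$W = -35$ ($W = - 5 \left(8 + \left(0 - 1\right) 1\right) = - 5 \left(8 - 1\right) = \left(-5\right) 7 = -35$)
$\frac{1}{\left(29 - 24\right) - 120} + W = \frac{1}{\left(29 - 24\right) - 120} - 35 = \frac{1}{5 - 120} - 35 = \frac{1}{-115} - 35 = - \frac{1}{115} - 35 = - \frac{4026}{115}$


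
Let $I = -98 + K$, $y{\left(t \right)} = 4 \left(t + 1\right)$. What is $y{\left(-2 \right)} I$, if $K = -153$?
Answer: $1004$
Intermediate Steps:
$y{\left(t \right)} = 4 + 4 t$ ($y{\left(t \right)} = 4 \left(1 + t\right) = 4 + 4 t$)
$I = -251$ ($I = -98 - 153 = -251$)
$y{\left(-2 \right)} I = \left(4 + 4 \left(-2\right)\right) \left(-251\right) = \left(4 - 8\right) \left(-251\right) = \left(-4\right) \left(-251\right) = 1004$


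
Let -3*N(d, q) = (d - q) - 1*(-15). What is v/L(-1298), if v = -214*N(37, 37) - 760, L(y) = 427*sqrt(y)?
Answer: -155*I*sqrt(1298)/277123 ≈ -0.020151*I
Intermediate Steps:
N(d, q) = -5 - d/3 + q/3 (N(d, q) = -((d - q) - 1*(-15))/3 = -((d - q) + 15)/3 = -(15 + d - q)/3 = -5 - d/3 + q/3)
v = 310 (v = -214*(-5 - 1/3*37 + (1/3)*37) - 760 = -214*(-5 - 37/3 + 37/3) - 760 = -214*(-5) - 760 = 1070 - 760 = 310)
v/L(-1298) = 310/((427*sqrt(-1298))) = 310/((427*(I*sqrt(1298)))) = 310/((427*I*sqrt(1298))) = 310*(-I*sqrt(1298)/554246) = -155*I*sqrt(1298)/277123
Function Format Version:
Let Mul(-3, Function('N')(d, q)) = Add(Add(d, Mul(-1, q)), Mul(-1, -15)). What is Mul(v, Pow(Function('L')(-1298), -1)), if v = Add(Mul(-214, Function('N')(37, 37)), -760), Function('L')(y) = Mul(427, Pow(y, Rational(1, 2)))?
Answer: Mul(Rational(-155, 277123), I, Pow(1298, Rational(1, 2))) ≈ Mul(-0.020151, I)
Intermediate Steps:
Function('N')(d, q) = Add(-5, Mul(Rational(-1, 3), d), Mul(Rational(1, 3), q)) (Function('N')(d, q) = Mul(Rational(-1, 3), Add(Add(d, Mul(-1, q)), Mul(-1, -15))) = Mul(Rational(-1, 3), Add(Add(d, Mul(-1, q)), 15)) = Mul(Rational(-1, 3), Add(15, d, Mul(-1, q))) = Add(-5, Mul(Rational(-1, 3), d), Mul(Rational(1, 3), q)))
v = 310 (v = Add(Mul(-214, Add(-5, Mul(Rational(-1, 3), 37), Mul(Rational(1, 3), 37))), -760) = Add(Mul(-214, Add(-5, Rational(-37, 3), Rational(37, 3))), -760) = Add(Mul(-214, -5), -760) = Add(1070, -760) = 310)
Mul(v, Pow(Function('L')(-1298), -1)) = Mul(310, Pow(Mul(427, Pow(-1298, Rational(1, 2))), -1)) = Mul(310, Pow(Mul(427, Mul(I, Pow(1298, Rational(1, 2)))), -1)) = Mul(310, Pow(Mul(427, I, Pow(1298, Rational(1, 2))), -1)) = Mul(310, Mul(Rational(-1, 554246), I, Pow(1298, Rational(1, 2)))) = Mul(Rational(-155, 277123), I, Pow(1298, Rational(1, 2)))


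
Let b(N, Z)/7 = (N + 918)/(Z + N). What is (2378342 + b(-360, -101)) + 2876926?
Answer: 2422674642/461 ≈ 5.2553e+6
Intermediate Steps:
b(N, Z) = 7*(918 + N)/(N + Z) (b(N, Z) = 7*((N + 918)/(Z + N)) = 7*((918 + N)/(N + Z)) = 7*(918 + N)/(N + Z))
(2378342 + b(-360, -101)) + 2876926 = (2378342 + 7*(918 - 360)/(-360 - 101)) + 2876926 = (2378342 + 7*558/(-461)) + 2876926 = (2378342 + 7*(-1/461)*558) + 2876926 = (2378342 - 3906/461) + 2876926 = 1096411756/461 + 2876926 = 2422674642/461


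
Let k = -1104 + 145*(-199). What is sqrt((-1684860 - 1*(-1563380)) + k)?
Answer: I*sqrt(151439) ≈ 389.15*I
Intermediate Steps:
k = -29959 (k = -1104 - 28855 = -29959)
sqrt((-1684860 - 1*(-1563380)) + k) = sqrt((-1684860 - 1*(-1563380)) - 29959) = sqrt((-1684860 + 1563380) - 29959) = sqrt(-121480 - 29959) = sqrt(-151439) = I*sqrt(151439)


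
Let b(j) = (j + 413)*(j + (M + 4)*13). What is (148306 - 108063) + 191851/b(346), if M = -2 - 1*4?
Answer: 888582881/22080 ≈ 40244.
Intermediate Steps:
M = -6 (M = -2 - 4 = -6)
b(j) = (-26 + j)*(413 + j) (b(j) = (j + 413)*(j + (-6 + 4)*13) = (413 + j)*(j - 2*13) = (413 + j)*(j - 26) = (413 + j)*(-26 + j) = (-26 + j)*(413 + j))
(148306 - 108063) + 191851/b(346) = (148306 - 108063) + 191851/(-10738 + 346**2 + 387*346) = 40243 + 191851/(-10738 + 119716 + 133902) = 40243 + 191851/242880 = 40243 + 191851*(1/242880) = 40243 + 17441/22080 = 888582881/22080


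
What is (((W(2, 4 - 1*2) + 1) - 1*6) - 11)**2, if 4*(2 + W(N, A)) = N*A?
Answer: 289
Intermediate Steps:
W(N, A) = -2 + A*N/4 (W(N, A) = -2 + (N*A)/4 = -2 + (A*N)/4 = -2 + A*N/4)
(((W(2, 4 - 1*2) + 1) - 1*6) - 11)**2 = ((((-2 + (1/4)*(4 - 1*2)*2) + 1) - 1*6) - 11)**2 = ((((-2 + (1/4)*(4 - 2)*2) + 1) - 6) - 11)**2 = ((((-2 + (1/4)*2*2) + 1) - 6) - 11)**2 = ((((-2 + 1) + 1) - 6) - 11)**2 = (((-1 + 1) - 6) - 11)**2 = ((0 - 6) - 11)**2 = (-6 - 11)**2 = (-17)**2 = 289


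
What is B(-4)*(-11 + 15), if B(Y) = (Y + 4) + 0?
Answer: 0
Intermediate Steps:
B(Y) = 4 + Y (B(Y) = (4 + Y) + 0 = 4 + Y)
B(-4)*(-11 + 15) = (4 - 4)*(-11 + 15) = 0*4 = 0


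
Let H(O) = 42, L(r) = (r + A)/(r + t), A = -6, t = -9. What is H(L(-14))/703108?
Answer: 3/50222 ≈ 5.9735e-5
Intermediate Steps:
L(r) = (-6 + r)/(-9 + r) (L(r) = (r - 6)/(r - 9) = (-6 + r)/(-9 + r))
H(L(-14))/703108 = 42/703108 = 42*(1/703108) = 3/50222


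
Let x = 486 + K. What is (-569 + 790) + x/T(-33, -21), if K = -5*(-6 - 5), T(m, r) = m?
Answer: 6752/33 ≈ 204.61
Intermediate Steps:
K = 55 (K = -5*(-11) = 55)
x = 541 (x = 486 + 55 = 541)
(-569 + 790) + x/T(-33, -21) = (-569 + 790) + 541/(-33) = 221 + 541*(-1/33) = 221 - 541/33 = 6752/33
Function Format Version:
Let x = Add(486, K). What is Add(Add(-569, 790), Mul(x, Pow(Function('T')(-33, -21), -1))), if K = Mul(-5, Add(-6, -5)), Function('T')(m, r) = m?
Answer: Rational(6752, 33) ≈ 204.61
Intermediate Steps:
K = 55 (K = Mul(-5, -11) = 55)
x = 541 (x = Add(486, 55) = 541)
Add(Add(-569, 790), Mul(x, Pow(Function('T')(-33, -21), -1))) = Add(Add(-569, 790), Mul(541, Pow(-33, -1))) = Add(221, Mul(541, Rational(-1, 33))) = Add(221, Rational(-541, 33)) = Rational(6752, 33)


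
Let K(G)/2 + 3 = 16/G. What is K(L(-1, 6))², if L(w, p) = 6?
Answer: 4/9 ≈ 0.44444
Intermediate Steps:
K(G) = -6 + 32/G (K(G) = -6 + 2*(16/G) = -6 + 32/G)
K(L(-1, 6))² = (-6 + 32/6)² = (-6 + 32*(⅙))² = (-6 + 16/3)² = (-⅔)² = 4/9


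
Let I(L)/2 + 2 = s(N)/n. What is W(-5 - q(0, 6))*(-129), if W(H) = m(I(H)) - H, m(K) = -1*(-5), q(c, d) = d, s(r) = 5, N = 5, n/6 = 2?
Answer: -2064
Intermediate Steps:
n = 12 (n = 6*2 = 12)
I(L) = -19/6 (I(L) = -4 + 2*(5/12) = -4 + 5/6 = -19/6)
m(K) = 5
W(H) = 5 - H
W(-5 - q(0, 6))*(-129) = (5 - (-5 - 1*6))*(-129) = (5 - (-5 - 6))*(-129) = (5 - 1*(-11))*(-129) = (5 + 11)*(-129) = 16*(-129) = -2064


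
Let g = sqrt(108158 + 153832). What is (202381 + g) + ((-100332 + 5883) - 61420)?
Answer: 46512 + 3*sqrt(29110) ≈ 47024.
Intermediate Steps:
g = 3*sqrt(29110) (g = sqrt(261990) = 3*sqrt(29110) ≈ 511.85)
(202381 + g) + ((-100332 + 5883) - 61420) = (202381 + 3*sqrt(29110)) + ((-100332 + 5883) - 61420) = (202381 + 3*sqrt(29110)) + (-94449 - 61420) = (202381 + 3*sqrt(29110)) - 155869 = 46512 + 3*sqrt(29110)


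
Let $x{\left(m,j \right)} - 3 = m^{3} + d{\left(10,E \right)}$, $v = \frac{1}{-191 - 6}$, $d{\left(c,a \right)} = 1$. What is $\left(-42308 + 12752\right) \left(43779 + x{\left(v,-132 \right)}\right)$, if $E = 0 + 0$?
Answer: $- \frac{9893497591210248}{7645373} \approx -1.294 \cdot 10^{9}$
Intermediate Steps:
$E = 0$
$v = - \frac{1}{197}$ ($v = \frac{1}{-197} = - \frac{1}{197} \approx -0.0050761$)
$x{\left(m,j \right)} = 4 + m^{3}$ ($x{\left(m,j \right)} = 3 + \left(m^{3} + 1\right) = 3 + \left(1 + m^{3}\right) = 4 + m^{3}$)
$\left(-42308 + 12752\right) \left(43779 + x{\left(v,-132 \right)}\right) = \left(-42308 + 12752\right) \left(43779 + \left(4 + \left(- \frac{1}{197}\right)^{3}\right)\right) = - 29556 \left(43779 + \left(4 - \frac{1}{7645373}\right)\right) = - 29556 \left(43779 + \frac{30581491}{7645373}\right) = \left(-29556\right) \frac{334737366058}{7645373} = - \frac{9893497591210248}{7645373}$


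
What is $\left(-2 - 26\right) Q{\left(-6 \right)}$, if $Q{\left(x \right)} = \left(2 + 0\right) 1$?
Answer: $-56$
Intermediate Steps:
$Q{\left(x \right)} = 2$ ($Q{\left(x \right)} = 2 \cdot 1 = 2$)
$\left(-2 - 26\right) Q{\left(-6 \right)} = \left(-2 - 26\right) 2 = \left(-28\right) 2 = -56$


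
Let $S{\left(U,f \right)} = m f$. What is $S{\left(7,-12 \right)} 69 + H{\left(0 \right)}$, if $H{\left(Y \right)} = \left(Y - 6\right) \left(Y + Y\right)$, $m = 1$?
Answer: $-828$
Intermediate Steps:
$S{\left(U,f \right)} = f$ ($S{\left(U,f \right)} = 1 f = f$)
$H{\left(Y \right)} = 2 Y \left(-6 + Y\right)$ ($H{\left(Y \right)} = \left(-6 + Y\right) 2 Y = 2 Y \left(-6 + Y\right)$)
$S{\left(7,-12 \right)} 69 + H{\left(0 \right)} = \left(-12\right) 69 + 2 \cdot 0 \left(-6 + 0\right) = -828 + 2 \cdot 0 \left(-6\right) = -828 + 0 = -828$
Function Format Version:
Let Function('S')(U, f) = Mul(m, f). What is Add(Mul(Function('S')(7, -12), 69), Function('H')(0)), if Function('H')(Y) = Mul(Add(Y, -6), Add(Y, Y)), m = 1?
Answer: -828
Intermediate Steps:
Function('S')(U, f) = f (Function('S')(U, f) = Mul(1, f) = f)
Function('H')(Y) = Mul(2, Y, Add(-6, Y)) (Function('H')(Y) = Mul(Add(-6, Y), Mul(2, Y)) = Mul(2, Y, Add(-6, Y)))
Add(Mul(Function('S')(7, -12), 69), Function('H')(0)) = Add(Mul(-12, 69), Mul(2, 0, Add(-6, 0))) = Add(-828, Mul(2, 0, -6)) = Add(-828, 0) = -828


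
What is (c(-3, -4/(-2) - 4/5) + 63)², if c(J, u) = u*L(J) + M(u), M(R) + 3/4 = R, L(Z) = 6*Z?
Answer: 700569/400 ≈ 1751.4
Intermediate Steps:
M(R) = -¾ + R
c(J, u) = -¾ + u + 6*J*u (c(J, u) = u*(6*J) + (-¾ + u) = 6*J*u + (-¾ + u) = -¾ + u + 6*J*u)
(c(-3, -4/(-2) - 4/5) + 63)² = ((-¾ + (-4/(-2) - 4/5) + 6*(-3)*(-4/(-2) - 4/5)) + 63)² = ((-¾ + (-4*(-½) - 4*⅕) + 6*(-3)*(-4*(-½) - 4*⅕)) + 63)² = ((-¾ + (2 - ⅘) + 6*(-3)*(2 - ⅘)) + 63)² = ((-¾ + 6/5 + 6*(-3)*(6/5)) + 63)² = ((-¾ + 6/5 - 108/5) + 63)² = (-423/20 + 63)² = (837/20)² = 700569/400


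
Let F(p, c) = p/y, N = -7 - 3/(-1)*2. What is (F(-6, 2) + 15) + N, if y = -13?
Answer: 188/13 ≈ 14.462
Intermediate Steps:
N = -1 (N = -7 - 3*(-1)*2 = -7 + 3*2 = -7 + 6 = -1)
F(p, c) = -p/13 (F(p, c) = p/(-13) = p*(-1/13) = -p/13)
(F(-6, 2) + 15) + N = (-1/13*(-6) + 15) - 1 = (6/13 + 15) - 1 = 201/13 - 1 = 188/13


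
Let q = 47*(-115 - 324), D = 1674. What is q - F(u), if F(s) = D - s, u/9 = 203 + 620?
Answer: -14900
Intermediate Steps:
u = 7407 (u = 9*(203 + 620) = 9*823 = 7407)
q = -20633 (q = 47*(-439) = -20633)
F(s) = 1674 - s
q - F(u) = -20633 - (1674 - 1*7407) = -20633 - (1674 - 7407) = -20633 - 1*(-5733) = -20633 + 5733 = -14900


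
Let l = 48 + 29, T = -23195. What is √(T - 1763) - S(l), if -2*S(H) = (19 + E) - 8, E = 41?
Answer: 26 + I*√24958 ≈ 26.0 + 157.98*I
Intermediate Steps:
l = 77
S(H) = -26 (S(H) = -((19 + 41) - 8)/2 = -(60 - 8)/2 = -½*52 = -26)
√(T - 1763) - S(l) = √(-23195 - 1763) - 1*(-26) = √(-24958) + 26 = I*√24958 + 26 = 26 + I*√24958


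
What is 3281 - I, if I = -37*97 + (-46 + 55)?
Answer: 6861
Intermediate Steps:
I = -3580 (I = -3589 + 9 = -3580)
3281 - I = 3281 - 1*(-3580) = 3281 + 3580 = 6861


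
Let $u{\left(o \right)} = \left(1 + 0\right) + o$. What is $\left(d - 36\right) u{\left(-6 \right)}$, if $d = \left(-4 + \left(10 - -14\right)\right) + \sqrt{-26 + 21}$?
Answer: $80 - 5 i \sqrt{5} \approx 80.0 - 11.18 i$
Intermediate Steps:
$u{\left(o \right)} = 1 + o$
$d = 20 + i \sqrt{5}$ ($d = \left(-4 + \left(10 + 14\right)\right) + \sqrt{-5} = \left(-4 + 24\right) + i \sqrt{5} = 20 + i \sqrt{5} \approx 20.0 + 2.2361 i$)
$\left(d - 36\right) u{\left(-6 \right)} = \left(\left(20 + i \sqrt{5}\right) - 36\right) \left(1 - 6\right) = \left(-16 + i \sqrt{5}\right) \left(-5\right) = 80 - 5 i \sqrt{5}$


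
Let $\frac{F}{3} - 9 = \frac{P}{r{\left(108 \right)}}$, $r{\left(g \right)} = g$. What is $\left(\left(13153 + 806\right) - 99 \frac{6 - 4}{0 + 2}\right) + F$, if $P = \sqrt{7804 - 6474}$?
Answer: $13887 + \frac{\sqrt{1330}}{36} \approx 13888.0$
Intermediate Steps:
$P = \sqrt{1330} \approx 36.469$
$F = 27 + \frac{\sqrt{1330}}{36}$ ($F = 27 + 3 \frac{\sqrt{1330}}{108} = 27 + \frac{\sqrt{1330}}{36} \approx 28.013$)
$\left(\left(13153 + 806\right) - 99 \frac{6 - 4}{0 + 2}\right) + F = \left(\left(13153 + 806\right) - 99 \frac{6 - 4}{0 + 2}\right) + \left(27 + \frac{\sqrt{1330}}{36}\right) = \left(13959 - 99 \cdot \frac{2}{2}\right) + \left(27 + \frac{\sqrt{1330}}{36}\right) = \left(13959 - 99 \cdot 2 \cdot \frac{1}{2}\right) + \left(27 + \frac{\sqrt{1330}}{36}\right) = \left(13959 - 99\right) + \left(27 + \frac{\sqrt{1330}}{36}\right) = 13860 + \left(27 + \frac{\sqrt{1330}}{36}\right) = 13887 + \frac{\sqrt{1330}}{36}$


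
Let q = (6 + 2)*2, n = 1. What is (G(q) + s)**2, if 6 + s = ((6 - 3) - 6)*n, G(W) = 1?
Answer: 64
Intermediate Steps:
q = 16 (q = 8*2 = 16)
s = -9 (s = -6 + ((6 - 3) - 6)*1 = -6 + (3 - 6)*1 = -6 - 3*1 = -6 - 3 = -9)
(G(q) + s)**2 = (1 - 9)**2 = (-8)**2 = 64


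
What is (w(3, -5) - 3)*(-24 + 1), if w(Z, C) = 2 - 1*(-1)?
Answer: 0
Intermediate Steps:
w(Z, C) = 3 (w(Z, C) = 2 + 1 = 3)
(w(3, -5) - 3)*(-24 + 1) = (3 - 3)*(-24 + 1) = 0*(-23) = 0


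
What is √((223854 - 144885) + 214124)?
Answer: √293093 ≈ 541.38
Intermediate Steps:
√((223854 - 144885) + 214124) = √(78969 + 214124) = √293093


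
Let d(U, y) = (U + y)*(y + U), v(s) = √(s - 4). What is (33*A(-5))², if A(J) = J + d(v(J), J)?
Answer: -848331 - 718740*I ≈ -8.4833e+5 - 7.1874e+5*I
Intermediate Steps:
v(s) = √(-4 + s)
d(U, y) = (U + y)² (d(U, y) = (U + y)*(U + y) = (U + y)²)
A(J) = J + (J + √(-4 + J))² (A(J) = J + (√(-4 + J) + J)² = J + (J + √(-4 + J))²)
(33*A(-5))² = (33*(-5 + (-5 + √(-4 - 5))²))² = (33*(-5 + (-5 + √(-9))²))² = (33*(-5 + (-5 + 3*I)²))² = (-165 + 33*(-5 + 3*I)²)²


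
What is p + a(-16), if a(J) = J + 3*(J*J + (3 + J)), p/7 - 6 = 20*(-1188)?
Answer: -165565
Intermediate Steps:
p = -166278 (p = 42 + 7*(20*(-1188)) = 42 + 7*(-23760) = 42 - 166320 = -166278)
a(J) = 9 + 3*J² + 4*J (a(J) = J + 3*(J² + (3 + J)) = J + 3*(3 + J + J²) = J + (9 + 3*J + 3*J²) = 9 + 3*J² + 4*J)
p + a(-16) = -166278 + (9 + 3*(-16)² + 4*(-16)) = -166278 + (9 + 3*256 - 64) = -166278 + (9 + 768 - 64) = -166278 + 713 = -165565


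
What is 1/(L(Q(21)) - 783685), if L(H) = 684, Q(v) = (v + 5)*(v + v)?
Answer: -1/783001 ≈ -1.2771e-6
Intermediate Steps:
Q(v) = 2*v*(5 + v) (Q(v) = (5 + v)*(2*v) = 2*v*(5 + v))
1/(L(Q(21)) - 783685) = 1/(684 - 783685) = 1/(-783001) = -1/783001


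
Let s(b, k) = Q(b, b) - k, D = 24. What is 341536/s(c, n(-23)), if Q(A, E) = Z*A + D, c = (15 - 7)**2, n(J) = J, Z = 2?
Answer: 341536/175 ≈ 1951.6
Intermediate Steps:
c = 64 (c = 8**2 = 64)
Q(A, E) = 24 + 2*A (Q(A, E) = 2*A + 24 = 24 + 2*A)
s(b, k) = 24 - k + 2*b (s(b, k) = (24 + 2*b) - k = 24 - k + 2*b)
341536/s(c, n(-23)) = 341536/(24 - 1*(-23) + 2*64) = 341536/(24 + 23 + 128) = 341536/175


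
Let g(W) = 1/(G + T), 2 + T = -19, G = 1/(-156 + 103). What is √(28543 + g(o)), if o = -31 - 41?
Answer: √35421689786/1114 ≈ 168.95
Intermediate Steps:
o = -72
G = -1/53 (G = 1/(-53) = -1/53 ≈ -0.018868)
T = -21 (T = -2 - 19 = -21)
g(W) = -53/1114 (g(W) = 1/(-1/53 - 21) = 1/(-1114/53) = -53/1114)
√(28543 + g(o)) = √(28543 - 53/1114) = √(31796849/1114) = √35421689786/1114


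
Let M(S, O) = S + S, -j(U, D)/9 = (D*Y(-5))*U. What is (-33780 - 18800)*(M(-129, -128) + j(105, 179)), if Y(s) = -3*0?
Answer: 13565640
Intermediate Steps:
Y(s) = 0
j(U, D) = 0 (j(U, D) = -9*D*0*U = -0*U = -9*0 = 0)
M(S, O) = 2*S
(-33780 - 18800)*(M(-129, -128) + j(105, 179)) = (-33780 - 18800)*(2*(-129) + 0) = -52580*(-258 + 0) = -52580*(-258) = 13565640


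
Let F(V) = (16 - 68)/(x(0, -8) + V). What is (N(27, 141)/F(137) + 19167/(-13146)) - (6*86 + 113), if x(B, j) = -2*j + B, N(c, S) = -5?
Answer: -70153227/113932 ≈ -615.75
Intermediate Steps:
x(B, j) = B - 2*j
F(V) = -52/(16 + V) (F(V) = (16 - 68)/((0 - 2*(-8)) + V) = -52/((0 + 16) + V) = -52/(16 + V))
(N(27, 141)/F(137) + 19167/(-13146)) - (6*86 + 113) = (-5/((-52/(16 + 137))) + 19167/(-13146)) - (6*86 + 113) = (-5/((-52/153)) + 19167*(-1/13146)) - (516 + 113) = (-5/((-52*1/153)) - 6389/4382) - 1*629 = (-5/(-52/153) - 6389/4382) - 629 = (-5*(-153/52) - 6389/4382) - 629 = (765/52 - 6389/4382) - 629 = 1510001/113932 - 629 = -70153227/113932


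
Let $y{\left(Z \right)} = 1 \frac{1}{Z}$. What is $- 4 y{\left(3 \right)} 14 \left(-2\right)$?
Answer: $\frac{112}{3} \approx 37.333$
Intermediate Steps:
$y{\left(Z \right)} = \frac{1}{Z}$
$- 4 y{\left(3 \right)} 14 \left(-2\right) = - 4 \cdot \frac{1}{3} \cdot 14 \left(-2\right) = - 4 \cdot \frac{14}{3} \left(-2\right) = \left(-4\right) \left(- \frac{28}{3}\right) = \frac{112}{3}$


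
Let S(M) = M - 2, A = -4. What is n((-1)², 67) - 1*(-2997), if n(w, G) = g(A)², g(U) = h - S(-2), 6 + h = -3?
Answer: 3022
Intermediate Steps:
h = -9 (h = -6 - 3 = -9)
S(M) = -2 + M
g(U) = -5 (g(U) = -9 - (-2 - 2) = -9 - 1*(-4) = -9 + 4 = -5)
n(w, G) = 25 (n(w, G) = (-5)² = 25)
n((-1)², 67) - 1*(-2997) = 25 - 1*(-2997) = 25 + 2997 = 3022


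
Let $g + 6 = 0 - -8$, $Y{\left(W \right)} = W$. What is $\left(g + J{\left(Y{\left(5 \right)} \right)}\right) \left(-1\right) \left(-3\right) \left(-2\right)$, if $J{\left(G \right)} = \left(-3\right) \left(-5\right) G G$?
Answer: $-2262$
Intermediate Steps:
$g = 2$ ($g = -6 + \left(0 - -8\right) = -6 + \left(0 + 8\right) = -6 + 8 = 2$)
$J{\left(G \right)} = 15 G^{2}$ ($J{\left(G \right)} = 15 G G = 15 G^{2}$)
$\left(g + J{\left(Y{\left(5 \right)} \right)}\right) \left(-1\right) \left(-3\right) \left(-2\right) = \left(2 + 15 \cdot 5^{2}\right) \left(-1\right) \left(-3\right) \left(-2\right) = \left(2 + 15 \cdot 25\right) 3 \left(-2\right) = \left(2 + 375\right) \left(-6\right) = 377 \left(-6\right) = -2262$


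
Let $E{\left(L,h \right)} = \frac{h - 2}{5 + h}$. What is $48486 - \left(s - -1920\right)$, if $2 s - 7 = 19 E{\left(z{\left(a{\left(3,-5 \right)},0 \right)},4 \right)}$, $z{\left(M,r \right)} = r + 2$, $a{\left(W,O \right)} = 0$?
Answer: $\frac{838087}{18} \approx 46560.0$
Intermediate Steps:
$z{\left(M,r \right)} = 2 + r$
$E{\left(L,h \right)} = \frac{-2 + h}{5 + h}$
$s = \frac{101}{18}$ ($s = \frac{7}{2} + \frac{19 \frac{-2 + 4}{5 + 4}}{2} = \frac{7}{2} + \frac{19 \cdot \frac{1}{9} \cdot 2}{2} = \frac{7}{2} + \frac{19 \cdot \frac{2}{9}}{2} = \frac{7}{2} + \frac{1}{2} \cdot \frac{38}{9} = \frac{7}{2} + \frac{19}{9} = \frac{101}{18} \approx 5.6111$)
$48486 - \left(s - -1920\right) = 48486 - \left(\frac{101}{18} - -1920\right) = 48486 - \left(\frac{101}{18} + 1920\right) = 48486 - \frac{34661}{18} = \frac{838087}{18}$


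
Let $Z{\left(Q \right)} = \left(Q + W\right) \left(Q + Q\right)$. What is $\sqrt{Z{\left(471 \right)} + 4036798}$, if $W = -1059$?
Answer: $\sqrt{3482902} \approx 1866.3$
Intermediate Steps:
$Z{\left(Q \right)} = 2 Q \left(-1059 + Q\right)$ ($Z{\left(Q \right)} = \left(Q - 1059\right) \left(Q + Q\right) = \left(-1059 + Q\right) 2 Q = 2 Q \left(-1059 + Q\right)$)
$\sqrt{Z{\left(471 \right)} + 4036798} = \sqrt{2 \cdot 471 \left(-1059 + 471\right) + 4036798} = \sqrt{2 \cdot 471 \left(-588\right) + 4036798} = \sqrt{-553896 + 4036798} = \sqrt{3482902}$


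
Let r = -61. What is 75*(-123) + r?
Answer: -9286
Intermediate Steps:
75*(-123) + r = 75*(-123) - 61 = -9225 - 61 = -9286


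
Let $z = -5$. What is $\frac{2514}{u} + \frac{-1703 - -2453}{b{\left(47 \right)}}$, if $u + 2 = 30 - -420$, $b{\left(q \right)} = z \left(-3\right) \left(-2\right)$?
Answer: $- \frac{4343}{224} \approx -19.388$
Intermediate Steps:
$b{\left(q \right)} = -30$ ($b{\left(q \right)} = \left(-5\right) \left(-3\right) \left(-2\right) = 15 \left(-2\right) = -30$)
$u = 448$ ($u = -2 + \left(30 - -420\right) = -2 + \left(30 + 420\right) = -2 + 450 = 448$)
$\frac{2514}{u} + \frac{-1703 - -2453}{b{\left(47 \right)}} = \frac{2514}{448} + \frac{-1703 - -2453}{-30} = 2514 \cdot \frac{1}{448} + \left(-1703 + 2453\right) \left(- \frac{1}{30}\right) = \frac{1257}{224} + 750 \left(- \frac{1}{30}\right) = \frac{1257}{224} - 25 = - \frac{4343}{224}$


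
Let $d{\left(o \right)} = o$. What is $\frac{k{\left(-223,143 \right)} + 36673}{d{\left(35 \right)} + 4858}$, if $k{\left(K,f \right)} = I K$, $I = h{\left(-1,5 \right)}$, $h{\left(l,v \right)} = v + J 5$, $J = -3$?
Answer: $\frac{38903}{4893} \approx 7.9507$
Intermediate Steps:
$h{\left(l,v \right)} = -15 + v$ ($h{\left(l,v \right)} = v - 15 = -15 + v$)
$I = -10$ ($I = -15 + 5 = -10$)
$k{\left(K,f \right)} = - 10 K$
$\frac{k{\left(-223,143 \right)} + 36673}{d{\left(35 \right)} + 4858} = \frac{\left(-10\right) \left(-223\right) + 36673}{35 + 4858} = \frac{2230 + 36673}{4893} = 38903 \cdot \frac{1}{4893} = \frac{38903}{4893}$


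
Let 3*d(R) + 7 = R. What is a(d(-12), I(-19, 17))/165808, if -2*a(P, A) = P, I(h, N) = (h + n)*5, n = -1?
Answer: 19/994848 ≈ 1.9098e-5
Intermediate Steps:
d(R) = -7/3 + R/3
I(h, N) = -5 + 5*h (I(h, N) = (h - 1)*5 = (-1 + h)*5 = -5 + 5*h)
a(P, A) = -P/2
a(d(-12), I(-19, 17))/165808 = -(-7/3 + (⅓)*(-12))/2/165808 = -(-7/3 - 4)/2*(1/165808) = -½*(-19/3)*(1/165808) = (19/6)*(1/165808) = 19/994848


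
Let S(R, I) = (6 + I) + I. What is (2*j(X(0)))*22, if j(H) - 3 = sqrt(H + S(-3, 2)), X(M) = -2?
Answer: 132 + 88*sqrt(2) ≈ 256.45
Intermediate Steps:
S(R, I) = 6 + 2*I
j(H) = 3 + sqrt(10 + H) (j(H) = 3 + sqrt(H + (6 + 2*2)) = 3 + sqrt(H + (6 + 4)) = 3 + sqrt(H + 10) = 3 + sqrt(10 + H))
(2*j(X(0)))*22 = (2*(3 + sqrt(10 - 2)))*22 = (2*(3 + sqrt(8)))*22 = (2*(3 + 2*sqrt(2)))*22 = (6 + 4*sqrt(2))*22 = 132 + 88*sqrt(2)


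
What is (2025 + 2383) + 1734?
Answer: 6142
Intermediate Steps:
(2025 + 2383) + 1734 = 4408 + 1734 = 6142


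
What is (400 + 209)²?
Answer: 370881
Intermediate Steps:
(400 + 209)² = 609² = 370881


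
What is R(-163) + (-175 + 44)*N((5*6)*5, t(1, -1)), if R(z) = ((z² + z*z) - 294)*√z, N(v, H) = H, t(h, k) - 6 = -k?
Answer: -917 + 52844*I*√163 ≈ -917.0 + 6.7467e+5*I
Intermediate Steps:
t(h, k) = 6 - k
R(z) = √z*(-294 + 2*z²) (R(z) = ((z² + z²) - 294)*√z = (2*z² - 294)*√z = (-294 + 2*z²)*√z = √z*(-294 + 2*z²))
R(-163) + (-175 + 44)*N((5*6)*5, t(1, -1)) = 2*√(-163)*(-147 + (-163)²) + (-175 + 44)*(6 - 1*(-1)) = 2*(I*√163)*(-147 + 26569) - 131*(6 + 1) = 2*(I*√163)*26422 - 131*7 = 52844*I*√163 - 917 = -917 + 52844*I*√163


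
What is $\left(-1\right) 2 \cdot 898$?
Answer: $-1796$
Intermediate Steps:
$\left(-1\right) 2 \cdot 898 = \left(-2\right) 898 = -1796$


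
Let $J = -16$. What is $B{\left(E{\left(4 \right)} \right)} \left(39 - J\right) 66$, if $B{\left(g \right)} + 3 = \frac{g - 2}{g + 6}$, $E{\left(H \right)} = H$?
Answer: $-10164$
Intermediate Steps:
$B{\left(g \right)} = -3 + \frac{-2 + g}{6 + g}$ ($B{\left(g \right)} = -3 + \frac{g - 2}{g + 6} = -3 + \frac{-2 + g}{6 + g}$)
$B{\left(E{\left(4 \right)} \right)} \left(39 - J\right) 66 = \frac{2 \left(-10 - 4\right)}{6 + 4} \left(39 - -16\right) 66 = \frac{2 \left(-10 - 4\right)}{10} \left(39 + 16\right) 66 = 2 \cdot \frac{1}{10} \left(-14\right) 55 \cdot 66 = \left(- \frac{14}{5}\right) 55 \cdot 66 = \left(-154\right) 66 = -10164$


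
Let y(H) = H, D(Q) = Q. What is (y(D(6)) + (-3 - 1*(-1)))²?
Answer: 16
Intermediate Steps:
(y(D(6)) + (-3 - 1*(-1)))² = (6 + (-3 - 1*(-1)))² = (6 + (-3 + 1))² = (6 - 2)² = 4² = 16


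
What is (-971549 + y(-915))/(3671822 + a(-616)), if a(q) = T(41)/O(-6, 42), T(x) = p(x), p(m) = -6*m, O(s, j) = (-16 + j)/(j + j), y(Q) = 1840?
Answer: -12606217/47723354 ≈ -0.26415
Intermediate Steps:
O(s, j) = (-16 + j)/(2*j) (O(s, j) = (-16 + j)/((2*j)) = (-16 + j)*(1/(2*j)) = (-16 + j)/(2*j))
T(x) = -6*x
a(q) = -10332/13 (a(q) = (-6*41)/(((1/2)*(-16 + 42)/42)) = -246/((1/2)*(1/42)*26) = -246/13/42 = -246*42/13 = -10332/13)
(-971549 + y(-915))/(3671822 + a(-616)) = (-971549 + 1840)/(3671822 - 10332/13) = -969709/47723354/13 = -969709*13/47723354 = -12606217/47723354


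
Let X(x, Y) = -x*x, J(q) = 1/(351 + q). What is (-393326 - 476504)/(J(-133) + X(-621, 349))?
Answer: 189622940/84069737 ≈ 2.2555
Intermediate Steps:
X(x, Y) = -x²
(-393326 - 476504)/(J(-133) + X(-621, 349)) = (-393326 - 476504)/(1/(351 - 133) - 1*(-621)²) = -869830/(1/218 - 1*385641) = -869830/(1/218 - 385641) = -869830/(-84069737/218) = -869830*(-218/84069737) = 189622940/84069737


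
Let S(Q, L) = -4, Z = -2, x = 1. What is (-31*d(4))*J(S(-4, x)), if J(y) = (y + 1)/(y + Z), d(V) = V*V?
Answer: -248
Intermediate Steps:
d(V) = V²
J(y) = (1 + y)/(-2 + y) (J(y) = (y + 1)/(y - 2) = (1 + y)/(-2 + y))
(-31*d(4))*J(S(-4, x)) = (-31*4²)*((1 - 4)/(-2 - 4)) = (-31*16)*(-3/(-6)) = -(-248)*(-3)/3 = -496*½ = -248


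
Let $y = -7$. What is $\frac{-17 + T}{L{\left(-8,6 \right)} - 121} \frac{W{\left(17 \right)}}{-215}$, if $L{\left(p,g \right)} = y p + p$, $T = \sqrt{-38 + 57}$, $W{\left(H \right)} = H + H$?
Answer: $- \frac{578}{15695} + \frac{34 \sqrt{19}}{15695} \approx -0.027384$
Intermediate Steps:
$W{\left(H \right)} = 2 H$
$T = \sqrt{19} \approx 4.3589$
$L{\left(p,g \right)} = - 6 p$ ($L{\left(p,g \right)} = - 7 p + p = - 6 p$)
$\frac{-17 + T}{L{\left(-8,6 \right)} - 121} \frac{W{\left(17 \right)}}{-215} = \frac{-17 + \sqrt{19}}{\left(-6\right) \left(-8\right) - 121} \frac{2 \cdot 17}{-215} = \frac{-17 + \sqrt{19}}{48 - 121} \cdot 34 \left(- \frac{1}{215}\right) = \frac{-17 + \sqrt{19}}{-73} \left(- \frac{34}{215}\right) = \left(-17 + \sqrt{19}\right) \left(- \frac{1}{73}\right) \left(- \frac{34}{215}\right) = \left(\frac{17}{73} - \frac{\sqrt{19}}{73}\right) \left(- \frac{34}{215}\right) = - \frac{578}{15695} + \frac{34 \sqrt{19}}{15695}$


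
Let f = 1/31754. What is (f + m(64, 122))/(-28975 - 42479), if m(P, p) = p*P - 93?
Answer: -244982111/2268950316 ≈ -0.10797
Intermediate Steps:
m(P, p) = -93 + P*p (m(P, p) = P*p - 93 = -93 + P*p)
f = 1/31754 ≈ 3.1492e-5
(f + m(64, 122))/(-28975 - 42479) = (1/31754 + (-93 + 64*122))/(-28975 - 42479) = (1/31754 + (-93 + 7808))/(-71454) = (1/31754 + 7715)*(-1/71454) = (244982111/31754)*(-1/71454) = -244982111/2268950316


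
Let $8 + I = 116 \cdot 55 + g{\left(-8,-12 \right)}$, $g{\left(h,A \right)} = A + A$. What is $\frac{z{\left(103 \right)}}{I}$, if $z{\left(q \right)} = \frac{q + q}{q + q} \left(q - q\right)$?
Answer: $0$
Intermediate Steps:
$z{\left(q \right)} = 0$ ($z{\left(q \right)} = \frac{2 q}{2 q} 0 = 2 q \frac{1}{2 q} 0 = 1 \cdot 0 = 0$)
$g{\left(h,A \right)} = 2 A$
$I = 6348$ ($I = -8 + \left(116 \cdot 55 + 2 \left(-12\right)\right) = -8 + \left(6380 - 24\right) = -8 + 6356 = 6348$)
$\frac{z{\left(103 \right)}}{I} = \frac{0}{6348} = 0 \cdot \frac{1}{6348} = 0$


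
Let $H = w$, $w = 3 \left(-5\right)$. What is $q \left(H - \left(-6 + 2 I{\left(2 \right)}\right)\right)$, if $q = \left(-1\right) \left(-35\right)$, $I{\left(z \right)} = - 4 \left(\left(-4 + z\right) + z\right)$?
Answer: $-315$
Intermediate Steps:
$w = -15$
$I{\left(z \right)} = 16 - 8 z$ ($I{\left(z \right)} = - 4 \left(-4 + 2 z\right) = 16 - 8 z$)
$H = -15$
$q = 35$
$q \left(H - \left(-6 + 2 I{\left(2 \right)}\right)\right) = 35 \left(-15 + \left(- 2 \left(16 - 16\right) + 6\right)\right) = 35 \left(-15 + \left(\left(-2\right) 0 + 6\right)\right) = 35 \left(-15 + \left(0 + 6\right)\right) = 35 \left(-15 + 6\right) = 35 \left(-9\right) = -315$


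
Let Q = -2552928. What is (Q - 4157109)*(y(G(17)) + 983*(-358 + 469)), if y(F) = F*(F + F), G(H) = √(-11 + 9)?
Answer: -732125427033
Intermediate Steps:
G(H) = I*√2 (G(H) = √(-2) = I*√2)
y(F) = 2*F² (y(F) = F*(2*F) = 2*F²)
(Q - 4157109)*(y(G(17)) + 983*(-358 + 469)) = (-2552928 - 4157109)*(2*(I*√2)² + 983*(-358 + 469)) = -6710037*(2*(-2) + 983*111) = -6710037*(-4 + 109113) = -6710037*109109 = -732125427033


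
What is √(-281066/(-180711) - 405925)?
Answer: I*√163654629319679/20079 ≈ 637.12*I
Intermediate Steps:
√(-281066/(-180711) - 405925) = √(-281066*(-1/180711) - 405925) = √(281066/180711 - 405925) = √(-73354831609/180711) = I*√163654629319679/20079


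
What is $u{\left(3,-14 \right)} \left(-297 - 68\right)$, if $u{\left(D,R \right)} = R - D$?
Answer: $6205$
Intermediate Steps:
$u{\left(3,-14 \right)} \left(-297 - 68\right) = \left(-14 - 3\right) \left(-297 - 68\right) = \left(-14 - 3\right) \left(-365\right) = \left(-17\right) \left(-365\right) = 6205$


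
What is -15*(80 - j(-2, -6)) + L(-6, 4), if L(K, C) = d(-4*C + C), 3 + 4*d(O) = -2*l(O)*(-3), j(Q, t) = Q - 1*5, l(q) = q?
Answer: -5295/4 ≈ -1323.8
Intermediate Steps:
j(Q, t) = -5 + Q (j(Q, t) = Q - 5 = -5 + Q)
d(O) = -3/4 + 3*O/2 (d(O) = -3/4 + (-2*O*(-3))/4 = -3/4 + (6*O)/4 = -3/4 + 3*O/2)
L(K, C) = -3/4 - 9*C/2 (L(K, C) = -3/4 + 3*(-4*C + C)/2 = -3/4 + 3*(-3*C)/2 = -3/4 - 9*C/2)
-15*(80 - j(-2, -6)) + L(-6, 4) = -15*(80 - (-5 - 2)) + (-3/4 - 9/2*4) = -15*(80 - 1*(-7)) + (-3/4 - 18) = -15*(80 + 7) - 75/4 = -15*87 - 75/4 = -1305 - 75/4 = -5295/4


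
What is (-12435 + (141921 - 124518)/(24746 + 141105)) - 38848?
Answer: -8505319430/165851 ≈ -51283.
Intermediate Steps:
(-12435 + (141921 - 124518)/(24746 + 141105)) - 38848 = (-12435 + 17403/165851) - 38848 = -2062339782/165851 - 38848 = -8505319430/165851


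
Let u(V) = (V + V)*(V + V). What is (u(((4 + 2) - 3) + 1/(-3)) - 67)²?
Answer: 120409/81 ≈ 1486.5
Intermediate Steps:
u(V) = 4*V² (u(V) = (2*V)*(2*V) = 4*V²)
(u(((4 + 2) - 3) + 1/(-3)) - 67)² = (4*(((4 + 2) - 3) + 1/(-3))² - 67)² = (4*((6 - 3) - ⅓)² - 67)² = (4*(3 - ⅓)² - 67)² = (4*(8/3)² - 67)² = (4*(64/9) - 67)² = (256/9 - 67)² = (-347/9)² = 120409/81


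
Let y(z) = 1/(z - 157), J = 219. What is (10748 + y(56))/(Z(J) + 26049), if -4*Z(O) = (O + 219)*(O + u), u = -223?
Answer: 361849/891729 ≈ 0.40578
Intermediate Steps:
y(z) = 1/(-157 + z)
Z(O) = -(-223 + O)*(219 + O)/4 (Z(O) = -(O + 219)*(O - 223)/4 = -(219 + O)*(-223 + O)/4 = -(-223 + O)*(219 + O)/4)
(10748 + y(56))/(Z(J) + 26049) = (10748 + 1/(-157 + 56))/((48837/4 + 219 - 1/4*219**2) + 26049) = (10748 + 1/(-101))/((48837/4 + 219 - 1/4*47961) + 26049) = (10748 - 1/101)/((48837/4 + 219 - 47961/4) + 26049) = 1085547/(101*(438 + 26049)) = (1085547/101)/26487 = (1085547/101)*(1/26487) = 361849/891729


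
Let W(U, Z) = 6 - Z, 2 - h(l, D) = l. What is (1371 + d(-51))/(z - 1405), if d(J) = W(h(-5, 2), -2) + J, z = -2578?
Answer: -1328/3983 ≈ -0.33342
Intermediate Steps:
h(l, D) = 2 - l
d(J) = 8 + J (d(J) = (6 - 1*(-2)) + J = (6 + 2) + J = 8 + J)
(1371 + d(-51))/(z - 1405) = (1371 + (8 - 51))/(-2578 - 1405) = (1371 - 43)/(-3983) = 1328*(-1/3983) = -1328/3983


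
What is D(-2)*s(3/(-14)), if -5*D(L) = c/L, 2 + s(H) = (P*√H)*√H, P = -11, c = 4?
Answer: ⅐ ≈ 0.14286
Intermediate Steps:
s(H) = -2 - 11*H (s(H) = -2 + (-11*√H)*√H = -2 - 11*H)
D(L) = -4/(5*L)
D(-2)*s(3/(-14)) = (-⅘/(-2))*(-2 - 33/(-14)) = (-⅘*(-½))*(-2 - 33*(-1)/14) = 2*(-2 - 11*(-3/14))/5 = 2*(-2 + 33/14)/5 = (⅖)*(5/14) = ⅐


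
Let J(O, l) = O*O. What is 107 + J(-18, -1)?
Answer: 431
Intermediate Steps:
J(O, l) = O²
107 + J(-18, -1) = 107 + (-18)² = 107 + 324 = 431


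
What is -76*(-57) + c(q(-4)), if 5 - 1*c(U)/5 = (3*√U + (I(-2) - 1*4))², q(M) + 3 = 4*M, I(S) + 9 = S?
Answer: 4087 + 450*I*√19 ≈ 4087.0 + 1961.5*I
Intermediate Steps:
I(S) = -9 + S
q(M) = -3 + 4*M
c(U) = 25 - 5*(-15 + 3*√U)² (c(U) = 25 - 5*(3*√U + ((-9 - 2) - 1*4))² = 25 - 5*(3*√U + (-11 - 4))² = 25 - 5*(3*√U - 15)² = 25 - 5*(-15 + 3*√U)²)
-76*(-57) + c(q(-4)) = -76*(-57) + (-1100 - 45*(-3 + 4*(-4)) + 450*√(-3 + 4*(-4))) = 4332 + (-1100 - 45*(-3 - 16) + 450*√(-3 - 16)) = 4332 + (-1100 - 45*(-19) + 450*√(-19)) = 4332 + (-1100 + 855 + 450*(I*√19)) = 4332 + (-1100 + 855 + 450*I*√19) = 4332 + (-245 + 450*I*√19) = 4087 + 450*I*√19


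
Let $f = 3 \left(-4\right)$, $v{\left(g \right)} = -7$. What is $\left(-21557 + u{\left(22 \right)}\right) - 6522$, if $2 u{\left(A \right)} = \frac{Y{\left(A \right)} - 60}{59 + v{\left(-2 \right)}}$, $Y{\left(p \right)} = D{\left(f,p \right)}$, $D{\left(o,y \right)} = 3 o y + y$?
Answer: $- \frac{1460523}{52} \approx -28087.0$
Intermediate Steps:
$f = -12$
$D{\left(o,y \right)} = y + 3 o y$ ($D{\left(o,y \right)} = 3 o y + y = y + 3 o y$)
$Y{\left(p \right)} = - 35 p$ ($Y{\left(p \right)} = p \left(1 + 3 \left(-12\right)\right) = p \left(1 - 36\right) = p \left(-35\right) = - 35 p$)
$u{\left(A \right)} = - \frac{15}{26} - \frac{35 A}{104}$ ($u{\left(A \right)} = \frac{\left(- 35 A - 60\right) \frac{1}{59 - 7}}{2} = \frac{\left(-60 - 35 A\right) \frac{1}{52}}{2} = \frac{- \frac{15}{13} - \frac{35 A}{52}}{2} = - \frac{15}{26} - \frac{35 A}{104}$)
$\left(-21557 + u{\left(22 \right)}\right) - 6522 = \left(-21557 - \frac{415}{52}\right) - 6522 = - \frac{1121379}{52} - 6522 = - \frac{1460523}{52}$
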